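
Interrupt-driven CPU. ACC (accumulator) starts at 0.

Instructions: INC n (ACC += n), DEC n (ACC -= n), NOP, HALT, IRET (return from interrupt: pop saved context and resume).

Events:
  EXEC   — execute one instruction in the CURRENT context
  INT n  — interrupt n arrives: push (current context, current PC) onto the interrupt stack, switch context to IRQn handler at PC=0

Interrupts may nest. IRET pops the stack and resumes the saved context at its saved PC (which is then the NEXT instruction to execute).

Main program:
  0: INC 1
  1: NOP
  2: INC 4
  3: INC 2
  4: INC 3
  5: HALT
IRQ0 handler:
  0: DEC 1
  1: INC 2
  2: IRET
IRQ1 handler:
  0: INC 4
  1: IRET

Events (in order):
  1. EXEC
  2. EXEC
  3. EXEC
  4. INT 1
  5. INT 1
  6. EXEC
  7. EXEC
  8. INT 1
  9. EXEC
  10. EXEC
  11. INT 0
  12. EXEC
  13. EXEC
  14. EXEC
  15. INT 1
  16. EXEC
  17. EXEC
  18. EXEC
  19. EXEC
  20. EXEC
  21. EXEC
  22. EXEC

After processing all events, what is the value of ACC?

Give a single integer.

Answer: 27

Derivation:
Event 1 (EXEC): [MAIN] PC=0: INC 1 -> ACC=1
Event 2 (EXEC): [MAIN] PC=1: NOP
Event 3 (EXEC): [MAIN] PC=2: INC 4 -> ACC=5
Event 4 (INT 1): INT 1 arrives: push (MAIN, PC=3), enter IRQ1 at PC=0 (depth now 1)
Event 5 (INT 1): INT 1 arrives: push (IRQ1, PC=0), enter IRQ1 at PC=0 (depth now 2)
Event 6 (EXEC): [IRQ1] PC=0: INC 4 -> ACC=9
Event 7 (EXEC): [IRQ1] PC=1: IRET -> resume IRQ1 at PC=0 (depth now 1)
Event 8 (INT 1): INT 1 arrives: push (IRQ1, PC=0), enter IRQ1 at PC=0 (depth now 2)
Event 9 (EXEC): [IRQ1] PC=0: INC 4 -> ACC=13
Event 10 (EXEC): [IRQ1] PC=1: IRET -> resume IRQ1 at PC=0 (depth now 1)
Event 11 (INT 0): INT 0 arrives: push (IRQ1, PC=0), enter IRQ0 at PC=0 (depth now 2)
Event 12 (EXEC): [IRQ0] PC=0: DEC 1 -> ACC=12
Event 13 (EXEC): [IRQ0] PC=1: INC 2 -> ACC=14
Event 14 (EXEC): [IRQ0] PC=2: IRET -> resume IRQ1 at PC=0 (depth now 1)
Event 15 (INT 1): INT 1 arrives: push (IRQ1, PC=0), enter IRQ1 at PC=0 (depth now 2)
Event 16 (EXEC): [IRQ1] PC=0: INC 4 -> ACC=18
Event 17 (EXEC): [IRQ1] PC=1: IRET -> resume IRQ1 at PC=0 (depth now 1)
Event 18 (EXEC): [IRQ1] PC=0: INC 4 -> ACC=22
Event 19 (EXEC): [IRQ1] PC=1: IRET -> resume MAIN at PC=3 (depth now 0)
Event 20 (EXEC): [MAIN] PC=3: INC 2 -> ACC=24
Event 21 (EXEC): [MAIN] PC=4: INC 3 -> ACC=27
Event 22 (EXEC): [MAIN] PC=5: HALT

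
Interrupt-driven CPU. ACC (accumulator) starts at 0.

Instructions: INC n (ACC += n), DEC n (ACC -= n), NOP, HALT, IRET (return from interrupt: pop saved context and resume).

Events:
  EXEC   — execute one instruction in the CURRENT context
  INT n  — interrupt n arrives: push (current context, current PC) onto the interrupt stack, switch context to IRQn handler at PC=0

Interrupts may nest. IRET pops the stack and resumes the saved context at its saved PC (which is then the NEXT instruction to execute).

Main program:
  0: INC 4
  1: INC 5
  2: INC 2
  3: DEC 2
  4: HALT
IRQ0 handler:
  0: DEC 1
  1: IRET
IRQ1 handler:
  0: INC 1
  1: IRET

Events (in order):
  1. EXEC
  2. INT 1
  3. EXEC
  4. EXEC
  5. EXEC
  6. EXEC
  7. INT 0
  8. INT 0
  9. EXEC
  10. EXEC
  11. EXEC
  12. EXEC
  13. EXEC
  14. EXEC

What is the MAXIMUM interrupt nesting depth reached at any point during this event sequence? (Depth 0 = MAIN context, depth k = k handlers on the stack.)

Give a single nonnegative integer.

Event 1 (EXEC): [MAIN] PC=0: INC 4 -> ACC=4 [depth=0]
Event 2 (INT 1): INT 1 arrives: push (MAIN, PC=1), enter IRQ1 at PC=0 (depth now 1) [depth=1]
Event 3 (EXEC): [IRQ1] PC=0: INC 1 -> ACC=5 [depth=1]
Event 4 (EXEC): [IRQ1] PC=1: IRET -> resume MAIN at PC=1 (depth now 0) [depth=0]
Event 5 (EXEC): [MAIN] PC=1: INC 5 -> ACC=10 [depth=0]
Event 6 (EXEC): [MAIN] PC=2: INC 2 -> ACC=12 [depth=0]
Event 7 (INT 0): INT 0 arrives: push (MAIN, PC=3), enter IRQ0 at PC=0 (depth now 1) [depth=1]
Event 8 (INT 0): INT 0 arrives: push (IRQ0, PC=0), enter IRQ0 at PC=0 (depth now 2) [depth=2]
Event 9 (EXEC): [IRQ0] PC=0: DEC 1 -> ACC=11 [depth=2]
Event 10 (EXEC): [IRQ0] PC=1: IRET -> resume IRQ0 at PC=0 (depth now 1) [depth=1]
Event 11 (EXEC): [IRQ0] PC=0: DEC 1 -> ACC=10 [depth=1]
Event 12 (EXEC): [IRQ0] PC=1: IRET -> resume MAIN at PC=3 (depth now 0) [depth=0]
Event 13 (EXEC): [MAIN] PC=3: DEC 2 -> ACC=8 [depth=0]
Event 14 (EXEC): [MAIN] PC=4: HALT [depth=0]
Max depth observed: 2

Answer: 2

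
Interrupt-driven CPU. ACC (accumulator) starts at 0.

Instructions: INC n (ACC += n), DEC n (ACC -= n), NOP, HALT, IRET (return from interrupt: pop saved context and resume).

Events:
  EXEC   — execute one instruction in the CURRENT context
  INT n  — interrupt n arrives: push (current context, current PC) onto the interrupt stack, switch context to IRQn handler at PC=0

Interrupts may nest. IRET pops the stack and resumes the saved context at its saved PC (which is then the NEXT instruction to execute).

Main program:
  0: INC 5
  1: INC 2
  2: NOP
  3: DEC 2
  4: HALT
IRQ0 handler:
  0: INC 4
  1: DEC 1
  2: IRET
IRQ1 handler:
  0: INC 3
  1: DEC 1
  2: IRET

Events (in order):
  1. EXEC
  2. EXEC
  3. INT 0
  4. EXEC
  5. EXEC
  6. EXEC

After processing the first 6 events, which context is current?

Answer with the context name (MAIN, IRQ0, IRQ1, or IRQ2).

Event 1 (EXEC): [MAIN] PC=0: INC 5 -> ACC=5
Event 2 (EXEC): [MAIN] PC=1: INC 2 -> ACC=7
Event 3 (INT 0): INT 0 arrives: push (MAIN, PC=2), enter IRQ0 at PC=0 (depth now 1)
Event 4 (EXEC): [IRQ0] PC=0: INC 4 -> ACC=11
Event 5 (EXEC): [IRQ0] PC=1: DEC 1 -> ACC=10
Event 6 (EXEC): [IRQ0] PC=2: IRET -> resume MAIN at PC=2 (depth now 0)

Answer: MAIN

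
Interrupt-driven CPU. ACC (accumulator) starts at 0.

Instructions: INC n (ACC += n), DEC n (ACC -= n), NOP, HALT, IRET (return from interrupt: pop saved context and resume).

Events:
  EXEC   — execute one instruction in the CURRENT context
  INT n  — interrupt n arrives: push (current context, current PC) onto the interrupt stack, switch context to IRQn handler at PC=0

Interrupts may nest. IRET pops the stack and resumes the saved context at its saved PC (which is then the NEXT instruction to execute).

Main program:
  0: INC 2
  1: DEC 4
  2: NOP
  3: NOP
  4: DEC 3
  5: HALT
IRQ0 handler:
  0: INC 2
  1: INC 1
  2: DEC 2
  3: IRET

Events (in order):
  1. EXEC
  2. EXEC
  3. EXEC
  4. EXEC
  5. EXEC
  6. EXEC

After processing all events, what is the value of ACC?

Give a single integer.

Answer: -5

Derivation:
Event 1 (EXEC): [MAIN] PC=0: INC 2 -> ACC=2
Event 2 (EXEC): [MAIN] PC=1: DEC 4 -> ACC=-2
Event 3 (EXEC): [MAIN] PC=2: NOP
Event 4 (EXEC): [MAIN] PC=3: NOP
Event 5 (EXEC): [MAIN] PC=4: DEC 3 -> ACC=-5
Event 6 (EXEC): [MAIN] PC=5: HALT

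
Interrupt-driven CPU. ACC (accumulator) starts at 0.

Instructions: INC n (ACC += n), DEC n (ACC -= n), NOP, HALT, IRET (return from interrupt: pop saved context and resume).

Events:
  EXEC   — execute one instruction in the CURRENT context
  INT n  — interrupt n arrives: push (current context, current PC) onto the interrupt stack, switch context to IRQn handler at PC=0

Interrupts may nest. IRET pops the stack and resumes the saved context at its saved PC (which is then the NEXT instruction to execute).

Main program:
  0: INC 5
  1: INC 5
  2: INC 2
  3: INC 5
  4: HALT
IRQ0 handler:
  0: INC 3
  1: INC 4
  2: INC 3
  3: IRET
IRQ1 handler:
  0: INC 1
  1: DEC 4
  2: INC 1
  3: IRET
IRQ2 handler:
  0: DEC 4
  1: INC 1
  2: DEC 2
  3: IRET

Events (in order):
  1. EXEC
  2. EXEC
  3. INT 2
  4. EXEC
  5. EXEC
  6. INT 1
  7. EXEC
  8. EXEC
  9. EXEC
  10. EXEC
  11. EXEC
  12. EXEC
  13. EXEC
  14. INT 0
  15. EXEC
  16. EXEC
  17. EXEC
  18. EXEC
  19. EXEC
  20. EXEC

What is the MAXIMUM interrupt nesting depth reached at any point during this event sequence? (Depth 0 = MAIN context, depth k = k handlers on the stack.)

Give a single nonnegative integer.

Answer: 2

Derivation:
Event 1 (EXEC): [MAIN] PC=0: INC 5 -> ACC=5 [depth=0]
Event 2 (EXEC): [MAIN] PC=1: INC 5 -> ACC=10 [depth=0]
Event 3 (INT 2): INT 2 arrives: push (MAIN, PC=2), enter IRQ2 at PC=0 (depth now 1) [depth=1]
Event 4 (EXEC): [IRQ2] PC=0: DEC 4 -> ACC=6 [depth=1]
Event 5 (EXEC): [IRQ2] PC=1: INC 1 -> ACC=7 [depth=1]
Event 6 (INT 1): INT 1 arrives: push (IRQ2, PC=2), enter IRQ1 at PC=0 (depth now 2) [depth=2]
Event 7 (EXEC): [IRQ1] PC=0: INC 1 -> ACC=8 [depth=2]
Event 8 (EXEC): [IRQ1] PC=1: DEC 4 -> ACC=4 [depth=2]
Event 9 (EXEC): [IRQ1] PC=2: INC 1 -> ACC=5 [depth=2]
Event 10 (EXEC): [IRQ1] PC=3: IRET -> resume IRQ2 at PC=2 (depth now 1) [depth=1]
Event 11 (EXEC): [IRQ2] PC=2: DEC 2 -> ACC=3 [depth=1]
Event 12 (EXEC): [IRQ2] PC=3: IRET -> resume MAIN at PC=2 (depth now 0) [depth=0]
Event 13 (EXEC): [MAIN] PC=2: INC 2 -> ACC=5 [depth=0]
Event 14 (INT 0): INT 0 arrives: push (MAIN, PC=3), enter IRQ0 at PC=0 (depth now 1) [depth=1]
Event 15 (EXEC): [IRQ0] PC=0: INC 3 -> ACC=8 [depth=1]
Event 16 (EXEC): [IRQ0] PC=1: INC 4 -> ACC=12 [depth=1]
Event 17 (EXEC): [IRQ0] PC=2: INC 3 -> ACC=15 [depth=1]
Event 18 (EXEC): [IRQ0] PC=3: IRET -> resume MAIN at PC=3 (depth now 0) [depth=0]
Event 19 (EXEC): [MAIN] PC=3: INC 5 -> ACC=20 [depth=0]
Event 20 (EXEC): [MAIN] PC=4: HALT [depth=0]
Max depth observed: 2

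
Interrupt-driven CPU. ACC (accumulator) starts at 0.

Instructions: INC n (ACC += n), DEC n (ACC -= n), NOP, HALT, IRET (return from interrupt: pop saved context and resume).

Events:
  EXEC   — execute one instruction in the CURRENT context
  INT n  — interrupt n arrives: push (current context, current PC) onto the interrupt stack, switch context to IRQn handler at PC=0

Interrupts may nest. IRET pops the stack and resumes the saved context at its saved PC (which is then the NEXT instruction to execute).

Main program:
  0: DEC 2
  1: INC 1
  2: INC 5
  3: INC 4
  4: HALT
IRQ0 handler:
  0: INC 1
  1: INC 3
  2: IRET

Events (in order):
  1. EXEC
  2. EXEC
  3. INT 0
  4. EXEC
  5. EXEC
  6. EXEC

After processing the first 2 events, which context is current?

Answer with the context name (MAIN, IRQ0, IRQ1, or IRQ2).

Answer: MAIN

Derivation:
Event 1 (EXEC): [MAIN] PC=0: DEC 2 -> ACC=-2
Event 2 (EXEC): [MAIN] PC=1: INC 1 -> ACC=-1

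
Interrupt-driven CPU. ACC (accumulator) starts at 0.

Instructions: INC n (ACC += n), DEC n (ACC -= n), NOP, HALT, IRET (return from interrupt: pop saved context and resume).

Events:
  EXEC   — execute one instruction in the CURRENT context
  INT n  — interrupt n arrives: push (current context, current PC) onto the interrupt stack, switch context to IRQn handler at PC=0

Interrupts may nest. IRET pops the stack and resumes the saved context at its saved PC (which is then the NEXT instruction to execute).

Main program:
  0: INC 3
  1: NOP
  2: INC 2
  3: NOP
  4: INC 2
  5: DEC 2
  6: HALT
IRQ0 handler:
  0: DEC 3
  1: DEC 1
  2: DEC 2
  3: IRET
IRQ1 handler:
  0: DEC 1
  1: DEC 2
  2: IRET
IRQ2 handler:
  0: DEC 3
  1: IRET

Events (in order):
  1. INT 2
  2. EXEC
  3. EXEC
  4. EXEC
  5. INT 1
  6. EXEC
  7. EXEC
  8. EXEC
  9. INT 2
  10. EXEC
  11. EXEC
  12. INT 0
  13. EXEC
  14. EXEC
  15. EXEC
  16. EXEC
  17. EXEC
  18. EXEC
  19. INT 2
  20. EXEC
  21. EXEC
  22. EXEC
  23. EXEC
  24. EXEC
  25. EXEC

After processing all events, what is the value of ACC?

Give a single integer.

Answer: -13

Derivation:
Event 1 (INT 2): INT 2 arrives: push (MAIN, PC=0), enter IRQ2 at PC=0 (depth now 1)
Event 2 (EXEC): [IRQ2] PC=0: DEC 3 -> ACC=-3
Event 3 (EXEC): [IRQ2] PC=1: IRET -> resume MAIN at PC=0 (depth now 0)
Event 4 (EXEC): [MAIN] PC=0: INC 3 -> ACC=0
Event 5 (INT 1): INT 1 arrives: push (MAIN, PC=1), enter IRQ1 at PC=0 (depth now 1)
Event 6 (EXEC): [IRQ1] PC=0: DEC 1 -> ACC=-1
Event 7 (EXEC): [IRQ1] PC=1: DEC 2 -> ACC=-3
Event 8 (EXEC): [IRQ1] PC=2: IRET -> resume MAIN at PC=1 (depth now 0)
Event 9 (INT 2): INT 2 arrives: push (MAIN, PC=1), enter IRQ2 at PC=0 (depth now 1)
Event 10 (EXEC): [IRQ2] PC=0: DEC 3 -> ACC=-6
Event 11 (EXEC): [IRQ2] PC=1: IRET -> resume MAIN at PC=1 (depth now 0)
Event 12 (INT 0): INT 0 arrives: push (MAIN, PC=1), enter IRQ0 at PC=0 (depth now 1)
Event 13 (EXEC): [IRQ0] PC=0: DEC 3 -> ACC=-9
Event 14 (EXEC): [IRQ0] PC=1: DEC 1 -> ACC=-10
Event 15 (EXEC): [IRQ0] PC=2: DEC 2 -> ACC=-12
Event 16 (EXEC): [IRQ0] PC=3: IRET -> resume MAIN at PC=1 (depth now 0)
Event 17 (EXEC): [MAIN] PC=1: NOP
Event 18 (EXEC): [MAIN] PC=2: INC 2 -> ACC=-10
Event 19 (INT 2): INT 2 arrives: push (MAIN, PC=3), enter IRQ2 at PC=0 (depth now 1)
Event 20 (EXEC): [IRQ2] PC=0: DEC 3 -> ACC=-13
Event 21 (EXEC): [IRQ2] PC=1: IRET -> resume MAIN at PC=3 (depth now 0)
Event 22 (EXEC): [MAIN] PC=3: NOP
Event 23 (EXEC): [MAIN] PC=4: INC 2 -> ACC=-11
Event 24 (EXEC): [MAIN] PC=5: DEC 2 -> ACC=-13
Event 25 (EXEC): [MAIN] PC=6: HALT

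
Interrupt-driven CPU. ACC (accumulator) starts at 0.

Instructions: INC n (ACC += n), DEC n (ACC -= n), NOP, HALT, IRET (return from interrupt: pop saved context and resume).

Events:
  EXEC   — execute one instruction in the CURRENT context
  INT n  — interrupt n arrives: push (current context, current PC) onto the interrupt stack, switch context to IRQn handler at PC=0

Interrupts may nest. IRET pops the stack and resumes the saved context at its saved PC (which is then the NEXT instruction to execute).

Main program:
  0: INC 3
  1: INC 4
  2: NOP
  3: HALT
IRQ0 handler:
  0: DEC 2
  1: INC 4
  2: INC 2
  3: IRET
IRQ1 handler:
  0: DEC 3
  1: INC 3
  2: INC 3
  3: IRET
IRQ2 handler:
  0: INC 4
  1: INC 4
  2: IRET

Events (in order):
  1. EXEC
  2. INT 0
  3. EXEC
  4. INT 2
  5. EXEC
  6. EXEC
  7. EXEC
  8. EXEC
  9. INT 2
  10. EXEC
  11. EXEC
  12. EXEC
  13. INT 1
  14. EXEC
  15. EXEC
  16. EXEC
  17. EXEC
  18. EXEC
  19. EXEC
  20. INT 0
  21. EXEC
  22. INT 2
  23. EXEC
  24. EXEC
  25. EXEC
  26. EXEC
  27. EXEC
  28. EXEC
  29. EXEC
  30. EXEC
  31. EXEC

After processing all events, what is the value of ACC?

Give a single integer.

Event 1 (EXEC): [MAIN] PC=0: INC 3 -> ACC=3
Event 2 (INT 0): INT 0 arrives: push (MAIN, PC=1), enter IRQ0 at PC=0 (depth now 1)
Event 3 (EXEC): [IRQ0] PC=0: DEC 2 -> ACC=1
Event 4 (INT 2): INT 2 arrives: push (IRQ0, PC=1), enter IRQ2 at PC=0 (depth now 2)
Event 5 (EXEC): [IRQ2] PC=0: INC 4 -> ACC=5
Event 6 (EXEC): [IRQ2] PC=1: INC 4 -> ACC=9
Event 7 (EXEC): [IRQ2] PC=2: IRET -> resume IRQ0 at PC=1 (depth now 1)
Event 8 (EXEC): [IRQ0] PC=1: INC 4 -> ACC=13
Event 9 (INT 2): INT 2 arrives: push (IRQ0, PC=2), enter IRQ2 at PC=0 (depth now 2)
Event 10 (EXEC): [IRQ2] PC=0: INC 4 -> ACC=17
Event 11 (EXEC): [IRQ2] PC=1: INC 4 -> ACC=21
Event 12 (EXEC): [IRQ2] PC=2: IRET -> resume IRQ0 at PC=2 (depth now 1)
Event 13 (INT 1): INT 1 arrives: push (IRQ0, PC=2), enter IRQ1 at PC=0 (depth now 2)
Event 14 (EXEC): [IRQ1] PC=0: DEC 3 -> ACC=18
Event 15 (EXEC): [IRQ1] PC=1: INC 3 -> ACC=21
Event 16 (EXEC): [IRQ1] PC=2: INC 3 -> ACC=24
Event 17 (EXEC): [IRQ1] PC=3: IRET -> resume IRQ0 at PC=2 (depth now 1)
Event 18 (EXEC): [IRQ0] PC=2: INC 2 -> ACC=26
Event 19 (EXEC): [IRQ0] PC=3: IRET -> resume MAIN at PC=1 (depth now 0)
Event 20 (INT 0): INT 0 arrives: push (MAIN, PC=1), enter IRQ0 at PC=0 (depth now 1)
Event 21 (EXEC): [IRQ0] PC=0: DEC 2 -> ACC=24
Event 22 (INT 2): INT 2 arrives: push (IRQ0, PC=1), enter IRQ2 at PC=0 (depth now 2)
Event 23 (EXEC): [IRQ2] PC=0: INC 4 -> ACC=28
Event 24 (EXEC): [IRQ2] PC=1: INC 4 -> ACC=32
Event 25 (EXEC): [IRQ2] PC=2: IRET -> resume IRQ0 at PC=1 (depth now 1)
Event 26 (EXEC): [IRQ0] PC=1: INC 4 -> ACC=36
Event 27 (EXEC): [IRQ0] PC=2: INC 2 -> ACC=38
Event 28 (EXEC): [IRQ0] PC=3: IRET -> resume MAIN at PC=1 (depth now 0)
Event 29 (EXEC): [MAIN] PC=1: INC 4 -> ACC=42
Event 30 (EXEC): [MAIN] PC=2: NOP
Event 31 (EXEC): [MAIN] PC=3: HALT

Answer: 42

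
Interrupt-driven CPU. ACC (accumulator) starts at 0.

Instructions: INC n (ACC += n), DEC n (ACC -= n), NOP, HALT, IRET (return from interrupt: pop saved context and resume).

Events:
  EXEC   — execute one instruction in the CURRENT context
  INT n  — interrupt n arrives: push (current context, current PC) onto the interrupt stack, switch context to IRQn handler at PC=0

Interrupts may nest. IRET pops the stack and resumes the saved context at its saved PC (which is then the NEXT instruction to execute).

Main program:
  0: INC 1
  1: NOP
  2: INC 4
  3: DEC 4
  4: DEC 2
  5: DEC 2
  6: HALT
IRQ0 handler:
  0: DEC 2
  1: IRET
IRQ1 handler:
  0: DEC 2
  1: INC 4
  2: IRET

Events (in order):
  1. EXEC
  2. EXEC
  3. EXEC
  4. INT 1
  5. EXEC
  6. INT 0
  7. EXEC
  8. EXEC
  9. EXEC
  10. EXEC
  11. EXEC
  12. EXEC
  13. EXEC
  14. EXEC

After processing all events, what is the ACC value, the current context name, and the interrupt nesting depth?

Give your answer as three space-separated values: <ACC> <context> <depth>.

Event 1 (EXEC): [MAIN] PC=0: INC 1 -> ACC=1
Event 2 (EXEC): [MAIN] PC=1: NOP
Event 3 (EXEC): [MAIN] PC=2: INC 4 -> ACC=5
Event 4 (INT 1): INT 1 arrives: push (MAIN, PC=3), enter IRQ1 at PC=0 (depth now 1)
Event 5 (EXEC): [IRQ1] PC=0: DEC 2 -> ACC=3
Event 6 (INT 0): INT 0 arrives: push (IRQ1, PC=1), enter IRQ0 at PC=0 (depth now 2)
Event 7 (EXEC): [IRQ0] PC=0: DEC 2 -> ACC=1
Event 8 (EXEC): [IRQ0] PC=1: IRET -> resume IRQ1 at PC=1 (depth now 1)
Event 9 (EXEC): [IRQ1] PC=1: INC 4 -> ACC=5
Event 10 (EXEC): [IRQ1] PC=2: IRET -> resume MAIN at PC=3 (depth now 0)
Event 11 (EXEC): [MAIN] PC=3: DEC 4 -> ACC=1
Event 12 (EXEC): [MAIN] PC=4: DEC 2 -> ACC=-1
Event 13 (EXEC): [MAIN] PC=5: DEC 2 -> ACC=-3
Event 14 (EXEC): [MAIN] PC=6: HALT

Answer: -3 MAIN 0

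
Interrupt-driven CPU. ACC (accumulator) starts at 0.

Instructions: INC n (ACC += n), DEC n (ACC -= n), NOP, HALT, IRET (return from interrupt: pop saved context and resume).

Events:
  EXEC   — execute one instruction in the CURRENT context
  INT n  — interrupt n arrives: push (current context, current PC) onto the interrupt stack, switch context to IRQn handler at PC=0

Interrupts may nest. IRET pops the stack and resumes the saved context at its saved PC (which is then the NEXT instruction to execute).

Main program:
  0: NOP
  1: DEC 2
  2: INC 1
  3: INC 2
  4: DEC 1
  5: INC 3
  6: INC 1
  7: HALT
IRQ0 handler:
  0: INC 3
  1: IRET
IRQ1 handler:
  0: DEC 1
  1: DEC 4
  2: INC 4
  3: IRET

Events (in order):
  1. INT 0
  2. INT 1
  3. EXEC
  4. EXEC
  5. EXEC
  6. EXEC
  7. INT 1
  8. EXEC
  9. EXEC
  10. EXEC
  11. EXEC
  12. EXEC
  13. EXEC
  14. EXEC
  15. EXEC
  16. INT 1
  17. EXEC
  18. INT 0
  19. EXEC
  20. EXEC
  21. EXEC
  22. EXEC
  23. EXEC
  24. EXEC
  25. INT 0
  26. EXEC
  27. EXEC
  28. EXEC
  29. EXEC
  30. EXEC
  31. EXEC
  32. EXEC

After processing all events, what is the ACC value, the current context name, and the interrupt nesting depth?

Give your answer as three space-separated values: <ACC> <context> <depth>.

Event 1 (INT 0): INT 0 arrives: push (MAIN, PC=0), enter IRQ0 at PC=0 (depth now 1)
Event 2 (INT 1): INT 1 arrives: push (IRQ0, PC=0), enter IRQ1 at PC=0 (depth now 2)
Event 3 (EXEC): [IRQ1] PC=0: DEC 1 -> ACC=-1
Event 4 (EXEC): [IRQ1] PC=1: DEC 4 -> ACC=-5
Event 5 (EXEC): [IRQ1] PC=2: INC 4 -> ACC=-1
Event 6 (EXEC): [IRQ1] PC=3: IRET -> resume IRQ0 at PC=0 (depth now 1)
Event 7 (INT 1): INT 1 arrives: push (IRQ0, PC=0), enter IRQ1 at PC=0 (depth now 2)
Event 8 (EXEC): [IRQ1] PC=0: DEC 1 -> ACC=-2
Event 9 (EXEC): [IRQ1] PC=1: DEC 4 -> ACC=-6
Event 10 (EXEC): [IRQ1] PC=2: INC 4 -> ACC=-2
Event 11 (EXEC): [IRQ1] PC=3: IRET -> resume IRQ0 at PC=0 (depth now 1)
Event 12 (EXEC): [IRQ0] PC=0: INC 3 -> ACC=1
Event 13 (EXEC): [IRQ0] PC=1: IRET -> resume MAIN at PC=0 (depth now 0)
Event 14 (EXEC): [MAIN] PC=0: NOP
Event 15 (EXEC): [MAIN] PC=1: DEC 2 -> ACC=-1
Event 16 (INT 1): INT 1 arrives: push (MAIN, PC=2), enter IRQ1 at PC=0 (depth now 1)
Event 17 (EXEC): [IRQ1] PC=0: DEC 1 -> ACC=-2
Event 18 (INT 0): INT 0 arrives: push (IRQ1, PC=1), enter IRQ0 at PC=0 (depth now 2)
Event 19 (EXEC): [IRQ0] PC=0: INC 3 -> ACC=1
Event 20 (EXEC): [IRQ0] PC=1: IRET -> resume IRQ1 at PC=1 (depth now 1)
Event 21 (EXEC): [IRQ1] PC=1: DEC 4 -> ACC=-3
Event 22 (EXEC): [IRQ1] PC=2: INC 4 -> ACC=1
Event 23 (EXEC): [IRQ1] PC=3: IRET -> resume MAIN at PC=2 (depth now 0)
Event 24 (EXEC): [MAIN] PC=2: INC 1 -> ACC=2
Event 25 (INT 0): INT 0 arrives: push (MAIN, PC=3), enter IRQ0 at PC=0 (depth now 1)
Event 26 (EXEC): [IRQ0] PC=0: INC 3 -> ACC=5
Event 27 (EXEC): [IRQ0] PC=1: IRET -> resume MAIN at PC=3 (depth now 0)
Event 28 (EXEC): [MAIN] PC=3: INC 2 -> ACC=7
Event 29 (EXEC): [MAIN] PC=4: DEC 1 -> ACC=6
Event 30 (EXEC): [MAIN] PC=5: INC 3 -> ACC=9
Event 31 (EXEC): [MAIN] PC=6: INC 1 -> ACC=10
Event 32 (EXEC): [MAIN] PC=7: HALT

Answer: 10 MAIN 0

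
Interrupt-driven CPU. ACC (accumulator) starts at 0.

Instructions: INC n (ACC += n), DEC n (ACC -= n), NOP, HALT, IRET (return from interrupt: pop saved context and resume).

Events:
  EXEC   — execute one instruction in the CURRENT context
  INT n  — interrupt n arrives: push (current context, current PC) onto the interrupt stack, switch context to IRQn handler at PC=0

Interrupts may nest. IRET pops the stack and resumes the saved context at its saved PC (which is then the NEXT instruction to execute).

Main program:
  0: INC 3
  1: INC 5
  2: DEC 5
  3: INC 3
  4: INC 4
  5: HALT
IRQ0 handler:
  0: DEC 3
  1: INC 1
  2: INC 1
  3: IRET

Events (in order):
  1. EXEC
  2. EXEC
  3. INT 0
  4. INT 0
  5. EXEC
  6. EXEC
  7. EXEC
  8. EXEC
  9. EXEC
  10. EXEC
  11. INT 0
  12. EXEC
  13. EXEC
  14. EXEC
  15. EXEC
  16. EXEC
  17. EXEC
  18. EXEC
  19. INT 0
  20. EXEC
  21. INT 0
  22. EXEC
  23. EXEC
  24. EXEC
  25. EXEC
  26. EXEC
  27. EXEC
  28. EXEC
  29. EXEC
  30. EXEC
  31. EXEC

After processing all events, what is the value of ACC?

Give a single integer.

Event 1 (EXEC): [MAIN] PC=0: INC 3 -> ACC=3
Event 2 (EXEC): [MAIN] PC=1: INC 5 -> ACC=8
Event 3 (INT 0): INT 0 arrives: push (MAIN, PC=2), enter IRQ0 at PC=0 (depth now 1)
Event 4 (INT 0): INT 0 arrives: push (IRQ0, PC=0), enter IRQ0 at PC=0 (depth now 2)
Event 5 (EXEC): [IRQ0] PC=0: DEC 3 -> ACC=5
Event 6 (EXEC): [IRQ0] PC=1: INC 1 -> ACC=6
Event 7 (EXEC): [IRQ0] PC=2: INC 1 -> ACC=7
Event 8 (EXEC): [IRQ0] PC=3: IRET -> resume IRQ0 at PC=0 (depth now 1)
Event 9 (EXEC): [IRQ0] PC=0: DEC 3 -> ACC=4
Event 10 (EXEC): [IRQ0] PC=1: INC 1 -> ACC=5
Event 11 (INT 0): INT 0 arrives: push (IRQ0, PC=2), enter IRQ0 at PC=0 (depth now 2)
Event 12 (EXEC): [IRQ0] PC=0: DEC 3 -> ACC=2
Event 13 (EXEC): [IRQ0] PC=1: INC 1 -> ACC=3
Event 14 (EXEC): [IRQ0] PC=2: INC 1 -> ACC=4
Event 15 (EXEC): [IRQ0] PC=3: IRET -> resume IRQ0 at PC=2 (depth now 1)
Event 16 (EXEC): [IRQ0] PC=2: INC 1 -> ACC=5
Event 17 (EXEC): [IRQ0] PC=3: IRET -> resume MAIN at PC=2 (depth now 0)
Event 18 (EXEC): [MAIN] PC=2: DEC 5 -> ACC=0
Event 19 (INT 0): INT 0 arrives: push (MAIN, PC=3), enter IRQ0 at PC=0 (depth now 1)
Event 20 (EXEC): [IRQ0] PC=0: DEC 3 -> ACC=-3
Event 21 (INT 0): INT 0 arrives: push (IRQ0, PC=1), enter IRQ0 at PC=0 (depth now 2)
Event 22 (EXEC): [IRQ0] PC=0: DEC 3 -> ACC=-6
Event 23 (EXEC): [IRQ0] PC=1: INC 1 -> ACC=-5
Event 24 (EXEC): [IRQ0] PC=2: INC 1 -> ACC=-4
Event 25 (EXEC): [IRQ0] PC=3: IRET -> resume IRQ0 at PC=1 (depth now 1)
Event 26 (EXEC): [IRQ0] PC=1: INC 1 -> ACC=-3
Event 27 (EXEC): [IRQ0] PC=2: INC 1 -> ACC=-2
Event 28 (EXEC): [IRQ0] PC=3: IRET -> resume MAIN at PC=3 (depth now 0)
Event 29 (EXEC): [MAIN] PC=3: INC 3 -> ACC=1
Event 30 (EXEC): [MAIN] PC=4: INC 4 -> ACC=5
Event 31 (EXEC): [MAIN] PC=5: HALT

Answer: 5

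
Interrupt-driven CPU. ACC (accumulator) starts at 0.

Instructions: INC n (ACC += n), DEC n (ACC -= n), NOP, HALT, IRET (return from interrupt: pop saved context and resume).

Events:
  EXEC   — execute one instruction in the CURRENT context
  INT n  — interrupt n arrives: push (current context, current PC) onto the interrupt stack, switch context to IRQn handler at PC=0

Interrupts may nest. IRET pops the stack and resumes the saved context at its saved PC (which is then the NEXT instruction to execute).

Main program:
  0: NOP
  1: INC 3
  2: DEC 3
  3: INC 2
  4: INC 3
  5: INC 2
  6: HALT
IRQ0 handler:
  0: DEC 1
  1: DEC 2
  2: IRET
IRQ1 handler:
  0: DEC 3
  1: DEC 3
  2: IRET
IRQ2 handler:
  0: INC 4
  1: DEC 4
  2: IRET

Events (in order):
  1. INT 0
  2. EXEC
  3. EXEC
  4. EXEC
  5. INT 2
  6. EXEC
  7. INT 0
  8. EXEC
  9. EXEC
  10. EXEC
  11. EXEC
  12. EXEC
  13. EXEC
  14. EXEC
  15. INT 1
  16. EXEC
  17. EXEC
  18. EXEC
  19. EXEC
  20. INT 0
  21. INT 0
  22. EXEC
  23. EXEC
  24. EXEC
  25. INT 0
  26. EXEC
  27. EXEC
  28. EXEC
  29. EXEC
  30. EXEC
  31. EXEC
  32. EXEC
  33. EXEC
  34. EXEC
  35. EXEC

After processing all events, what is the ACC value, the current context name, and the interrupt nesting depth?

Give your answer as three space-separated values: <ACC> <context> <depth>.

Answer: -14 MAIN 0

Derivation:
Event 1 (INT 0): INT 0 arrives: push (MAIN, PC=0), enter IRQ0 at PC=0 (depth now 1)
Event 2 (EXEC): [IRQ0] PC=0: DEC 1 -> ACC=-1
Event 3 (EXEC): [IRQ0] PC=1: DEC 2 -> ACC=-3
Event 4 (EXEC): [IRQ0] PC=2: IRET -> resume MAIN at PC=0 (depth now 0)
Event 5 (INT 2): INT 2 arrives: push (MAIN, PC=0), enter IRQ2 at PC=0 (depth now 1)
Event 6 (EXEC): [IRQ2] PC=0: INC 4 -> ACC=1
Event 7 (INT 0): INT 0 arrives: push (IRQ2, PC=1), enter IRQ0 at PC=0 (depth now 2)
Event 8 (EXEC): [IRQ0] PC=0: DEC 1 -> ACC=0
Event 9 (EXEC): [IRQ0] PC=1: DEC 2 -> ACC=-2
Event 10 (EXEC): [IRQ0] PC=2: IRET -> resume IRQ2 at PC=1 (depth now 1)
Event 11 (EXEC): [IRQ2] PC=1: DEC 4 -> ACC=-6
Event 12 (EXEC): [IRQ2] PC=2: IRET -> resume MAIN at PC=0 (depth now 0)
Event 13 (EXEC): [MAIN] PC=0: NOP
Event 14 (EXEC): [MAIN] PC=1: INC 3 -> ACC=-3
Event 15 (INT 1): INT 1 arrives: push (MAIN, PC=2), enter IRQ1 at PC=0 (depth now 1)
Event 16 (EXEC): [IRQ1] PC=0: DEC 3 -> ACC=-6
Event 17 (EXEC): [IRQ1] PC=1: DEC 3 -> ACC=-9
Event 18 (EXEC): [IRQ1] PC=2: IRET -> resume MAIN at PC=2 (depth now 0)
Event 19 (EXEC): [MAIN] PC=2: DEC 3 -> ACC=-12
Event 20 (INT 0): INT 0 arrives: push (MAIN, PC=3), enter IRQ0 at PC=0 (depth now 1)
Event 21 (INT 0): INT 0 arrives: push (IRQ0, PC=0), enter IRQ0 at PC=0 (depth now 2)
Event 22 (EXEC): [IRQ0] PC=0: DEC 1 -> ACC=-13
Event 23 (EXEC): [IRQ0] PC=1: DEC 2 -> ACC=-15
Event 24 (EXEC): [IRQ0] PC=2: IRET -> resume IRQ0 at PC=0 (depth now 1)
Event 25 (INT 0): INT 0 arrives: push (IRQ0, PC=0), enter IRQ0 at PC=0 (depth now 2)
Event 26 (EXEC): [IRQ0] PC=0: DEC 1 -> ACC=-16
Event 27 (EXEC): [IRQ0] PC=1: DEC 2 -> ACC=-18
Event 28 (EXEC): [IRQ0] PC=2: IRET -> resume IRQ0 at PC=0 (depth now 1)
Event 29 (EXEC): [IRQ0] PC=0: DEC 1 -> ACC=-19
Event 30 (EXEC): [IRQ0] PC=1: DEC 2 -> ACC=-21
Event 31 (EXEC): [IRQ0] PC=2: IRET -> resume MAIN at PC=3 (depth now 0)
Event 32 (EXEC): [MAIN] PC=3: INC 2 -> ACC=-19
Event 33 (EXEC): [MAIN] PC=4: INC 3 -> ACC=-16
Event 34 (EXEC): [MAIN] PC=5: INC 2 -> ACC=-14
Event 35 (EXEC): [MAIN] PC=6: HALT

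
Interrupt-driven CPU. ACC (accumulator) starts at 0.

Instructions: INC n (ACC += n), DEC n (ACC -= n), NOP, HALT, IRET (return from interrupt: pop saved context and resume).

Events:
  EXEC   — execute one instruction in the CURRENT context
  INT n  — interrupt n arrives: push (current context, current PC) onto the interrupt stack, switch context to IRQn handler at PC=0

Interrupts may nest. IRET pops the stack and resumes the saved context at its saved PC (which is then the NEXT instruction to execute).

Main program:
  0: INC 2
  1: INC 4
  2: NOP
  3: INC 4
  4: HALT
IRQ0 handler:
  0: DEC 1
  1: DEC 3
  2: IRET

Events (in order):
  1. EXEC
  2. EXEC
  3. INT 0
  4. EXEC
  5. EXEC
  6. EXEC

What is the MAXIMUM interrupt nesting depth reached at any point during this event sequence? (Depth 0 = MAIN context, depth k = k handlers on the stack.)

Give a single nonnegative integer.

Answer: 1

Derivation:
Event 1 (EXEC): [MAIN] PC=0: INC 2 -> ACC=2 [depth=0]
Event 2 (EXEC): [MAIN] PC=1: INC 4 -> ACC=6 [depth=0]
Event 3 (INT 0): INT 0 arrives: push (MAIN, PC=2), enter IRQ0 at PC=0 (depth now 1) [depth=1]
Event 4 (EXEC): [IRQ0] PC=0: DEC 1 -> ACC=5 [depth=1]
Event 5 (EXEC): [IRQ0] PC=1: DEC 3 -> ACC=2 [depth=1]
Event 6 (EXEC): [IRQ0] PC=2: IRET -> resume MAIN at PC=2 (depth now 0) [depth=0]
Max depth observed: 1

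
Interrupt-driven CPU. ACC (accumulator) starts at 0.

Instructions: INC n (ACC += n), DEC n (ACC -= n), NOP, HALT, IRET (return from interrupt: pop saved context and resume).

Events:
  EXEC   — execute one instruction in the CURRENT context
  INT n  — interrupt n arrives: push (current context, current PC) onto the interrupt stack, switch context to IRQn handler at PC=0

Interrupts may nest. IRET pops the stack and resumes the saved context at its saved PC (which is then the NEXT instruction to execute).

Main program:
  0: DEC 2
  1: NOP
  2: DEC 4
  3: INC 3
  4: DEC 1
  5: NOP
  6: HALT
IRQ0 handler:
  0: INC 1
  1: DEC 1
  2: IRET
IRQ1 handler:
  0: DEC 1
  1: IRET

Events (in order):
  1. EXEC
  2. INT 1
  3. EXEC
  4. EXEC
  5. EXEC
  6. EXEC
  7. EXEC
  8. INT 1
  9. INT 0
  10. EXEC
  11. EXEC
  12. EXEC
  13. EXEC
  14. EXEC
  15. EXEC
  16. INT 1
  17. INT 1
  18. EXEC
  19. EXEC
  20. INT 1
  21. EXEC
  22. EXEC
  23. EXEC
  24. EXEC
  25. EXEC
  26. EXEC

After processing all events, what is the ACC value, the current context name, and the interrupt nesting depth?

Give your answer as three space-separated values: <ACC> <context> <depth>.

Event 1 (EXEC): [MAIN] PC=0: DEC 2 -> ACC=-2
Event 2 (INT 1): INT 1 arrives: push (MAIN, PC=1), enter IRQ1 at PC=0 (depth now 1)
Event 3 (EXEC): [IRQ1] PC=0: DEC 1 -> ACC=-3
Event 4 (EXEC): [IRQ1] PC=1: IRET -> resume MAIN at PC=1 (depth now 0)
Event 5 (EXEC): [MAIN] PC=1: NOP
Event 6 (EXEC): [MAIN] PC=2: DEC 4 -> ACC=-7
Event 7 (EXEC): [MAIN] PC=3: INC 3 -> ACC=-4
Event 8 (INT 1): INT 1 arrives: push (MAIN, PC=4), enter IRQ1 at PC=0 (depth now 1)
Event 9 (INT 0): INT 0 arrives: push (IRQ1, PC=0), enter IRQ0 at PC=0 (depth now 2)
Event 10 (EXEC): [IRQ0] PC=0: INC 1 -> ACC=-3
Event 11 (EXEC): [IRQ0] PC=1: DEC 1 -> ACC=-4
Event 12 (EXEC): [IRQ0] PC=2: IRET -> resume IRQ1 at PC=0 (depth now 1)
Event 13 (EXEC): [IRQ1] PC=0: DEC 1 -> ACC=-5
Event 14 (EXEC): [IRQ1] PC=1: IRET -> resume MAIN at PC=4 (depth now 0)
Event 15 (EXEC): [MAIN] PC=4: DEC 1 -> ACC=-6
Event 16 (INT 1): INT 1 arrives: push (MAIN, PC=5), enter IRQ1 at PC=0 (depth now 1)
Event 17 (INT 1): INT 1 arrives: push (IRQ1, PC=0), enter IRQ1 at PC=0 (depth now 2)
Event 18 (EXEC): [IRQ1] PC=0: DEC 1 -> ACC=-7
Event 19 (EXEC): [IRQ1] PC=1: IRET -> resume IRQ1 at PC=0 (depth now 1)
Event 20 (INT 1): INT 1 arrives: push (IRQ1, PC=0), enter IRQ1 at PC=0 (depth now 2)
Event 21 (EXEC): [IRQ1] PC=0: DEC 1 -> ACC=-8
Event 22 (EXEC): [IRQ1] PC=1: IRET -> resume IRQ1 at PC=0 (depth now 1)
Event 23 (EXEC): [IRQ1] PC=0: DEC 1 -> ACC=-9
Event 24 (EXEC): [IRQ1] PC=1: IRET -> resume MAIN at PC=5 (depth now 0)
Event 25 (EXEC): [MAIN] PC=5: NOP
Event 26 (EXEC): [MAIN] PC=6: HALT

Answer: -9 MAIN 0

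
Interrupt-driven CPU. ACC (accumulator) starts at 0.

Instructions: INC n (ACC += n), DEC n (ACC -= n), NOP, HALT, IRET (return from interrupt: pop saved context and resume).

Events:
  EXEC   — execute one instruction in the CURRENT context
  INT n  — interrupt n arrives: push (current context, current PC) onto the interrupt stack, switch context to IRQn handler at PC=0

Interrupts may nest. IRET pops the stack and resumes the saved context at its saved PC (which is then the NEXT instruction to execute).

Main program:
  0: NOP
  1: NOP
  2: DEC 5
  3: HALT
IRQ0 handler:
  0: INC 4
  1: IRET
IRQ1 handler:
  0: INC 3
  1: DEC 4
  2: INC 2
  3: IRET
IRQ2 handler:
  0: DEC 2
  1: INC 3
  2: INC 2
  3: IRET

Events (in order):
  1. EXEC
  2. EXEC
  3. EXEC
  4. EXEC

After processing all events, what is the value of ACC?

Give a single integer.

Answer: -5

Derivation:
Event 1 (EXEC): [MAIN] PC=0: NOP
Event 2 (EXEC): [MAIN] PC=1: NOP
Event 3 (EXEC): [MAIN] PC=2: DEC 5 -> ACC=-5
Event 4 (EXEC): [MAIN] PC=3: HALT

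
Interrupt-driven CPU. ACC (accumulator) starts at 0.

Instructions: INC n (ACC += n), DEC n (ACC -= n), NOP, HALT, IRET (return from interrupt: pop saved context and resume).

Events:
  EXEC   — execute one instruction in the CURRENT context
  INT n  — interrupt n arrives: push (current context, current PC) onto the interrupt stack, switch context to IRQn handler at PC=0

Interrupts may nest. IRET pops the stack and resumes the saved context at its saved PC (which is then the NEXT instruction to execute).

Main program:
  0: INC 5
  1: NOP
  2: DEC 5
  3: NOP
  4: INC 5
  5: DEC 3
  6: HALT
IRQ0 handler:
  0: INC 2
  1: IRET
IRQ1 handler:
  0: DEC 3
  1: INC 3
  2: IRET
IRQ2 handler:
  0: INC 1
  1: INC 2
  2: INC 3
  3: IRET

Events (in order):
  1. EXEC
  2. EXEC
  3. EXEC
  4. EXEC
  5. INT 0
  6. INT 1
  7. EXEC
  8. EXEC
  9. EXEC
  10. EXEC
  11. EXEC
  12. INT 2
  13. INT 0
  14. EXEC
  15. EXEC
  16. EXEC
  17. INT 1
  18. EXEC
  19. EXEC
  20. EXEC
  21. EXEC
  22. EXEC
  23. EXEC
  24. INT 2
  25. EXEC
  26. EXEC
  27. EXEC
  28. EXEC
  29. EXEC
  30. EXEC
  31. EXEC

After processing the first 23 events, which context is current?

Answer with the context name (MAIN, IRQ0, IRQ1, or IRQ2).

Answer: MAIN

Derivation:
Event 1 (EXEC): [MAIN] PC=0: INC 5 -> ACC=5
Event 2 (EXEC): [MAIN] PC=1: NOP
Event 3 (EXEC): [MAIN] PC=2: DEC 5 -> ACC=0
Event 4 (EXEC): [MAIN] PC=3: NOP
Event 5 (INT 0): INT 0 arrives: push (MAIN, PC=4), enter IRQ0 at PC=0 (depth now 1)
Event 6 (INT 1): INT 1 arrives: push (IRQ0, PC=0), enter IRQ1 at PC=0 (depth now 2)
Event 7 (EXEC): [IRQ1] PC=0: DEC 3 -> ACC=-3
Event 8 (EXEC): [IRQ1] PC=1: INC 3 -> ACC=0
Event 9 (EXEC): [IRQ1] PC=2: IRET -> resume IRQ0 at PC=0 (depth now 1)
Event 10 (EXEC): [IRQ0] PC=0: INC 2 -> ACC=2
Event 11 (EXEC): [IRQ0] PC=1: IRET -> resume MAIN at PC=4 (depth now 0)
Event 12 (INT 2): INT 2 arrives: push (MAIN, PC=4), enter IRQ2 at PC=0 (depth now 1)
Event 13 (INT 0): INT 0 arrives: push (IRQ2, PC=0), enter IRQ0 at PC=0 (depth now 2)
Event 14 (EXEC): [IRQ0] PC=0: INC 2 -> ACC=4
Event 15 (EXEC): [IRQ0] PC=1: IRET -> resume IRQ2 at PC=0 (depth now 1)
Event 16 (EXEC): [IRQ2] PC=0: INC 1 -> ACC=5
Event 17 (INT 1): INT 1 arrives: push (IRQ2, PC=1), enter IRQ1 at PC=0 (depth now 2)
Event 18 (EXEC): [IRQ1] PC=0: DEC 3 -> ACC=2
Event 19 (EXEC): [IRQ1] PC=1: INC 3 -> ACC=5
Event 20 (EXEC): [IRQ1] PC=2: IRET -> resume IRQ2 at PC=1 (depth now 1)
Event 21 (EXEC): [IRQ2] PC=1: INC 2 -> ACC=7
Event 22 (EXEC): [IRQ2] PC=2: INC 3 -> ACC=10
Event 23 (EXEC): [IRQ2] PC=3: IRET -> resume MAIN at PC=4 (depth now 0)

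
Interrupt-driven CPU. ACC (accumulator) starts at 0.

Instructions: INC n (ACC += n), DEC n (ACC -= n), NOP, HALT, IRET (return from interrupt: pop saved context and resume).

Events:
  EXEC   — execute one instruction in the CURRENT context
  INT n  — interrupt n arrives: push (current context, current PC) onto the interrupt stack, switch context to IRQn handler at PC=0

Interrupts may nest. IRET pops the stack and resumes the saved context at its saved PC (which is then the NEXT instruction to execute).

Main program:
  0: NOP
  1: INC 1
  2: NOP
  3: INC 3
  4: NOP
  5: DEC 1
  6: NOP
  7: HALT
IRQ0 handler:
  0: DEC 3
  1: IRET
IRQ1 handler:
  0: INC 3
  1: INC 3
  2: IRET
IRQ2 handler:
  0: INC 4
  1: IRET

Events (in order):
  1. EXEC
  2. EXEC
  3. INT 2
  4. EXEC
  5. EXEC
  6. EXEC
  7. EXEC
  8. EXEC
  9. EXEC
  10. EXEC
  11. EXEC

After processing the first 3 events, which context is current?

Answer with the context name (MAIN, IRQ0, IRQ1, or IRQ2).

Answer: IRQ2

Derivation:
Event 1 (EXEC): [MAIN] PC=0: NOP
Event 2 (EXEC): [MAIN] PC=1: INC 1 -> ACC=1
Event 3 (INT 2): INT 2 arrives: push (MAIN, PC=2), enter IRQ2 at PC=0 (depth now 1)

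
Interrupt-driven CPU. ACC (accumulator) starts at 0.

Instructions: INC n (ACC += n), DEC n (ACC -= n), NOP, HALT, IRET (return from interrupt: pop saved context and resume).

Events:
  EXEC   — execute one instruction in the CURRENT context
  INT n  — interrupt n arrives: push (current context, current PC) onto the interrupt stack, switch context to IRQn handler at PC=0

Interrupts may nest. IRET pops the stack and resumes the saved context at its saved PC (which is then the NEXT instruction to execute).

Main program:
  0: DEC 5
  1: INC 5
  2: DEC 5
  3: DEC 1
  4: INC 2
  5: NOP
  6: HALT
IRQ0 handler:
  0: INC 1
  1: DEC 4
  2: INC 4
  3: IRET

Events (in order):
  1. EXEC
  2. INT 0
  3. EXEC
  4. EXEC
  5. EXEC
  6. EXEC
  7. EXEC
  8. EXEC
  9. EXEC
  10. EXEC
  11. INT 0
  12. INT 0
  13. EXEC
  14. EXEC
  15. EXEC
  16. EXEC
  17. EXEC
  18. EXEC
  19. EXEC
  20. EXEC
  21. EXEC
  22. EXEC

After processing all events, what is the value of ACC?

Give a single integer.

Answer: -1

Derivation:
Event 1 (EXEC): [MAIN] PC=0: DEC 5 -> ACC=-5
Event 2 (INT 0): INT 0 arrives: push (MAIN, PC=1), enter IRQ0 at PC=0 (depth now 1)
Event 3 (EXEC): [IRQ0] PC=0: INC 1 -> ACC=-4
Event 4 (EXEC): [IRQ0] PC=1: DEC 4 -> ACC=-8
Event 5 (EXEC): [IRQ0] PC=2: INC 4 -> ACC=-4
Event 6 (EXEC): [IRQ0] PC=3: IRET -> resume MAIN at PC=1 (depth now 0)
Event 7 (EXEC): [MAIN] PC=1: INC 5 -> ACC=1
Event 8 (EXEC): [MAIN] PC=2: DEC 5 -> ACC=-4
Event 9 (EXEC): [MAIN] PC=3: DEC 1 -> ACC=-5
Event 10 (EXEC): [MAIN] PC=4: INC 2 -> ACC=-3
Event 11 (INT 0): INT 0 arrives: push (MAIN, PC=5), enter IRQ0 at PC=0 (depth now 1)
Event 12 (INT 0): INT 0 arrives: push (IRQ0, PC=0), enter IRQ0 at PC=0 (depth now 2)
Event 13 (EXEC): [IRQ0] PC=0: INC 1 -> ACC=-2
Event 14 (EXEC): [IRQ0] PC=1: DEC 4 -> ACC=-6
Event 15 (EXEC): [IRQ0] PC=2: INC 4 -> ACC=-2
Event 16 (EXEC): [IRQ0] PC=3: IRET -> resume IRQ0 at PC=0 (depth now 1)
Event 17 (EXEC): [IRQ0] PC=0: INC 1 -> ACC=-1
Event 18 (EXEC): [IRQ0] PC=1: DEC 4 -> ACC=-5
Event 19 (EXEC): [IRQ0] PC=2: INC 4 -> ACC=-1
Event 20 (EXEC): [IRQ0] PC=3: IRET -> resume MAIN at PC=5 (depth now 0)
Event 21 (EXEC): [MAIN] PC=5: NOP
Event 22 (EXEC): [MAIN] PC=6: HALT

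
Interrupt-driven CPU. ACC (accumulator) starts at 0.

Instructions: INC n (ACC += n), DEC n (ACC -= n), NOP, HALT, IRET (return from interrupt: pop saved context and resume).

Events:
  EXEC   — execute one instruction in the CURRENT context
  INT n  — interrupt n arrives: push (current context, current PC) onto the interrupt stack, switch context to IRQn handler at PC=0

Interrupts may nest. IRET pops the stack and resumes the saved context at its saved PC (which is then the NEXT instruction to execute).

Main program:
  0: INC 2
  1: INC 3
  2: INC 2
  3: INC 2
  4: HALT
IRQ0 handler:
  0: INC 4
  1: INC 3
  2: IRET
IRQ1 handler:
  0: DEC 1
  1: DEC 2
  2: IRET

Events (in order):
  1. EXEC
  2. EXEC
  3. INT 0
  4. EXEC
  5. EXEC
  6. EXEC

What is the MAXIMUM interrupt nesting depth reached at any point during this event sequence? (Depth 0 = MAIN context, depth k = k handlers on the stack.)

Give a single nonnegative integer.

Answer: 1

Derivation:
Event 1 (EXEC): [MAIN] PC=0: INC 2 -> ACC=2 [depth=0]
Event 2 (EXEC): [MAIN] PC=1: INC 3 -> ACC=5 [depth=0]
Event 3 (INT 0): INT 0 arrives: push (MAIN, PC=2), enter IRQ0 at PC=0 (depth now 1) [depth=1]
Event 4 (EXEC): [IRQ0] PC=0: INC 4 -> ACC=9 [depth=1]
Event 5 (EXEC): [IRQ0] PC=1: INC 3 -> ACC=12 [depth=1]
Event 6 (EXEC): [IRQ0] PC=2: IRET -> resume MAIN at PC=2 (depth now 0) [depth=0]
Max depth observed: 1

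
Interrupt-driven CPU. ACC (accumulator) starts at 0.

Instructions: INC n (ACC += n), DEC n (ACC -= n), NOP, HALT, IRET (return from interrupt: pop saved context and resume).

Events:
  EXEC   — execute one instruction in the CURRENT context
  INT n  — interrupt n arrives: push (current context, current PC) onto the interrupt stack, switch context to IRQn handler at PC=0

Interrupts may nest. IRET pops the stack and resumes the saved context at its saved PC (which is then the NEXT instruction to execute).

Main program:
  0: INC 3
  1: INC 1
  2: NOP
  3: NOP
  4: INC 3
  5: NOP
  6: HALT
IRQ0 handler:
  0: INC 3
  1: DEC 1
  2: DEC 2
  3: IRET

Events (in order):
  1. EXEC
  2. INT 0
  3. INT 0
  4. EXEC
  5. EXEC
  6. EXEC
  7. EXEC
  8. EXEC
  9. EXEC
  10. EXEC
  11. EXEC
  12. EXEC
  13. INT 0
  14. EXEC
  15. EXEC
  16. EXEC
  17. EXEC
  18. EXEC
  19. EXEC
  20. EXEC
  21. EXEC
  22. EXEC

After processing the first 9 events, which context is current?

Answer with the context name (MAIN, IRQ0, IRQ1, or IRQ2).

Event 1 (EXEC): [MAIN] PC=0: INC 3 -> ACC=3
Event 2 (INT 0): INT 0 arrives: push (MAIN, PC=1), enter IRQ0 at PC=0 (depth now 1)
Event 3 (INT 0): INT 0 arrives: push (IRQ0, PC=0), enter IRQ0 at PC=0 (depth now 2)
Event 4 (EXEC): [IRQ0] PC=0: INC 3 -> ACC=6
Event 5 (EXEC): [IRQ0] PC=1: DEC 1 -> ACC=5
Event 6 (EXEC): [IRQ0] PC=2: DEC 2 -> ACC=3
Event 7 (EXEC): [IRQ0] PC=3: IRET -> resume IRQ0 at PC=0 (depth now 1)
Event 8 (EXEC): [IRQ0] PC=0: INC 3 -> ACC=6
Event 9 (EXEC): [IRQ0] PC=1: DEC 1 -> ACC=5

Answer: IRQ0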